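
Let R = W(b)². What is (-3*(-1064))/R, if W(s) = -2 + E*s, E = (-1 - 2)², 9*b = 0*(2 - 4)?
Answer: 798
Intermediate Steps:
b = 0 (b = (0*(2 - 4))/9 = (0*(-2))/9 = (⅑)*0 = 0)
E = 9 (E = (-3)² = 9)
W(s) = -2 + 9*s
R = 4 (R = (-2 + 9*0)² = (-2 + 0)² = (-2)² = 4)
(-3*(-1064))/R = -3*(-1064)/4 = 3192*(¼) = 798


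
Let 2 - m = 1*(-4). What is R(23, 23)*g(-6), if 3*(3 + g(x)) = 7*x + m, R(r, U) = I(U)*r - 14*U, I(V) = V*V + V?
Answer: -185610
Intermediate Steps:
m = 6 (m = 2 - (-4) = 2 - 1*(-4) = 2 + 4 = 6)
I(V) = V + V**2 (I(V) = V**2 + V = V + V**2)
R(r, U) = -14*U + U*r*(1 + U) (R(r, U) = (U*(1 + U))*r - 14*U = U*r*(1 + U) - 14*U = -14*U + U*r*(1 + U))
g(x) = -1 + 7*x/3 (g(x) = -3 + (7*x + 6)/3 = -3 + (6 + 7*x)/3 = -3 + (2 + 7*x/3) = -1 + 7*x/3)
R(23, 23)*g(-6) = (23*(-14 + 23*(1 + 23)))*(-1 + (7/3)*(-6)) = (23*(-14 + 23*24))*(-1 - 14) = (23*(-14 + 552))*(-15) = (23*538)*(-15) = 12374*(-15) = -185610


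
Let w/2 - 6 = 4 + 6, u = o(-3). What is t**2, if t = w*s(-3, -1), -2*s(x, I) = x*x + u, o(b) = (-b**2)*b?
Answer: 331776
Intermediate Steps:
o(b) = -b**3
u = 27 (u = -1*(-3)**3 = -1*(-27) = 27)
s(x, I) = -27/2 - x**2/2 (s(x, I) = -(x*x + 27)/2 = -(x**2 + 27)/2 = -(27 + x**2)/2 = -27/2 - x**2/2)
w = 32 (w = 12 + 2*(4 + 6) = 12 + 2*10 = 12 + 20 = 32)
t = -576 (t = 32*(-27/2 - 1/2*(-3)**2) = 32*(-27/2 - 1/2*9) = 32*(-27/2 - 9/2) = 32*(-18) = -576)
t**2 = (-576)**2 = 331776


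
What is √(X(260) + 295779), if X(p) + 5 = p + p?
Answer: √296294 ≈ 544.33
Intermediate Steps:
X(p) = -5 + 2*p (X(p) = -5 + (p + p) = -5 + 2*p)
√(X(260) + 295779) = √((-5 + 2*260) + 295779) = √((-5 + 520) + 295779) = √(515 + 295779) = √296294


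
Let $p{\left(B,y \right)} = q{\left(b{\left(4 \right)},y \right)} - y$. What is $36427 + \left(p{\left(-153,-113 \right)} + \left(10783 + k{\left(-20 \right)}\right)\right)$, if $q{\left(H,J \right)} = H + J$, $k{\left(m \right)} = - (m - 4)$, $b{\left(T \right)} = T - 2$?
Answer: $47236$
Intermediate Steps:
$b{\left(T \right)} = -2 + T$
$k{\left(m \right)} = 4 - m$ ($k{\left(m \right)} = - (-4 + m) = 4 - m$)
$p{\left(B,y \right)} = 2$ ($p{\left(B,y \right)} = \left(\left(-2 + 4\right) + y\right) - y = \left(2 + y\right) - y = 2$)
$36427 + \left(p{\left(-153,-113 \right)} + \left(10783 + k{\left(-20 \right)}\right)\right) = 36427 + \left(2 + \left(10783 + \left(4 - -20\right)\right)\right) = 36427 + \left(2 + \left(10783 + \left(4 + 20\right)\right)\right) = 36427 + \left(2 + \left(10783 + 24\right)\right) = 36427 + \left(2 + 10807\right) = 36427 + 10809 = 47236$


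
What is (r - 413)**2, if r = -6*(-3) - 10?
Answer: 164025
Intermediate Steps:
r = 8 (r = 18 - 10 = 8)
(r - 413)**2 = (8 - 413)**2 = (-405)**2 = 164025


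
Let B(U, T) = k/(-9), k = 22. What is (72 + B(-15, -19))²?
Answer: 391876/81 ≈ 4838.0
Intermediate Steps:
B(U, T) = -22/9 (B(U, T) = 22/(-9) = 22*(-⅑) = -22/9)
(72 + B(-15, -19))² = (72 - 22/9)² = (626/9)² = 391876/81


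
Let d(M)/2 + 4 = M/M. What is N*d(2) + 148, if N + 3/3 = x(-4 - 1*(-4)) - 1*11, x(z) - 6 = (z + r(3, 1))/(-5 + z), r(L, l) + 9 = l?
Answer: 872/5 ≈ 174.40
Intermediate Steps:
r(L, l) = -9 + l
d(M) = -6 (d(M) = -8 + 2*(M/M) = -8 + 2*1 = -8 + 2 = -6)
x(z) = 6 + (-8 + z)/(-5 + z) (x(z) = 6 + (z + (-9 + 1))/(-5 + z) = 6 + (z - 8)/(-5 + z) = 6 + (-8 + z)/(-5 + z))
N = -22/5 (N = -1 + ((-38 + 7*(-4 - 1*(-4)))/(-5 + (-4 - 1*(-4))) - 1*11) = -1 + ((-38 + 7*(-4 + 4))/(-5 + (-4 + 4)) - 11) = -1 + ((-38 + 7*0)/(-5 + 0) - 11) = -1 + ((-38 + 0)/(-5) - 11) = -1 + (-⅕*(-38) - 11) = -1 + (38/5 - 11) = -1 - 17/5 = -22/5 ≈ -4.4000)
N*d(2) + 148 = -22/5*(-6) + 148 = 132/5 + 148 = 872/5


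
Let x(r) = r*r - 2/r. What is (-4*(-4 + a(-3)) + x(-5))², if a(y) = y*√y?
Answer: 32049/25 + 4968*I*√3/5 ≈ 1282.0 + 1721.0*I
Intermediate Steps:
a(y) = y^(3/2)
x(r) = r² - 2/r
(-4*(-4 + a(-3)) + x(-5))² = (-4*(-4 + (-3)^(3/2)) + (-2 + (-5)³)/(-5))² = (-4*(-4 - 3*I*√3) - (-2 - 125)/5)² = ((16 + 12*I*√3) - ⅕*(-127))² = ((16 + 12*I*√3) + 127/5)² = (207/5 + 12*I*√3)²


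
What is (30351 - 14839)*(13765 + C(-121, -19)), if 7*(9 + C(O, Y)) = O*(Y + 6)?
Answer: 216868840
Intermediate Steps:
C(O, Y) = -9 + O*(6 + Y)/7 (C(O, Y) = -9 + (O*(Y + 6))/7 = -9 + (O*(6 + Y))/7 = -9 + O*(6 + Y)/7)
(30351 - 14839)*(13765 + C(-121, -19)) = (30351 - 14839)*(13765 + (-9 + (6/7)*(-121) + (1/7)*(-121)*(-19))) = 15512*(13765 + (-9 - 726/7 + 2299/7)) = 15512*(13765 + 1510/7) = 15512*(97865/7) = 216868840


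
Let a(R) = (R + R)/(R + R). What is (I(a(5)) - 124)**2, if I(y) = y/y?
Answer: 15129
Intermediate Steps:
a(R) = 1 (a(R) = (2*R)/((2*R)) = (2*R)*(1/(2*R)) = 1)
I(y) = 1
(I(a(5)) - 124)**2 = (1 - 124)**2 = (-123)**2 = 15129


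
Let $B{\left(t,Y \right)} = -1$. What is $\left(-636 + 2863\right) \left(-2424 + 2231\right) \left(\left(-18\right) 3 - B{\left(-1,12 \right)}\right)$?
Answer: $22779983$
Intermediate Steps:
$\left(-636 + 2863\right) \left(-2424 + 2231\right) \left(\left(-18\right) 3 - B{\left(-1,12 \right)}\right) = \left(-636 + 2863\right) \left(-2424 + 2231\right) \left(\left(-18\right) 3 - -1\right) = 2227 \left(-193\right) \left(-54 + 1\right) = \left(-429811\right) \left(-53\right) = 22779983$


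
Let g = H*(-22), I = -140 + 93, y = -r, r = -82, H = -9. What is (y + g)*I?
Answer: -13160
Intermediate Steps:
y = 82 (y = -1*(-82) = 82)
I = -47
g = 198 (g = -9*(-22) = 198)
(y + g)*I = (82 + 198)*(-47) = 280*(-47) = -13160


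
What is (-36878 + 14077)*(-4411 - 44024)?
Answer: 1104366435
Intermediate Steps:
(-36878 + 14077)*(-4411 - 44024) = -22801*(-48435) = 1104366435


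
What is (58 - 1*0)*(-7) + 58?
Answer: -348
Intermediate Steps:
(58 - 1*0)*(-7) + 58 = (58 + 0)*(-7) + 58 = 58*(-7) + 58 = -406 + 58 = -348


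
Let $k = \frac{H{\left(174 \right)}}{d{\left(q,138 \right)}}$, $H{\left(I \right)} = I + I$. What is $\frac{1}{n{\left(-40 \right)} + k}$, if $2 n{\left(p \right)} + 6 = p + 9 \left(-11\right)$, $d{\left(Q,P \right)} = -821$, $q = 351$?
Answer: $- \frac{1642}{119741} \approx -0.013713$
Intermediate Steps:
$H{\left(I \right)} = 2 I$
$n{\left(p \right)} = - \frac{105}{2} + \frac{p}{2}$ ($n{\left(p \right)} = -3 + \frac{p + 9 \left(-11\right)}{2} = -3 + \frac{p - 99}{2} = -3 + \frac{-99 + p}{2} = -3 + \left(- \frac{99}{2} + \frac{p}{2}\right) = - \frac{105}{2} + \frac{p}{2}$)
$k = - \frac{348}{821}$ ($k = \frac{2 \cdot 174}{-821} = 348 \left(- \frac{1}{821}\right) = - \frac{348}{821} \approx -0.42387$)
$\frac{1}{n{\left(-40 \right)} + k} = \frac{1}{\left(- \frac{105}{2} + \frac{1}{2} \left(-40\right)\right) - \frac{348}{821}} = \frac{1}{\left(- \frac{105}{2} - 20\right) - \frac{348}{821}} = \frac{1}{- \frac{145}{2} - \frac{348}{821}} = \frac{1}{- \frac{119741}{1642}} = - \frac{1642}{119741}$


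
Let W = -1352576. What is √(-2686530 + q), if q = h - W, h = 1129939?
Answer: I*√204015 ≈ 451.68*I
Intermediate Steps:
q = 2482515 (q = 1129939 - 1*(-1352576) = 1129939 + 1352576 = 2482515)
√(-2686530 + q) = √(-2686530 + 2482515) = √(-204015) = I*√204015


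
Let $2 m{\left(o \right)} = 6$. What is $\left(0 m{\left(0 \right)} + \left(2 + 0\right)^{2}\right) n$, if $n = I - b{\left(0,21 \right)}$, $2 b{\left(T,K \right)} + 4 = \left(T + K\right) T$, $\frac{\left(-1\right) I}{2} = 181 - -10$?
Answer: $-1520$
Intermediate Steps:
$m{\left(o \right)} = 3$ ($m{\left(o \right)} = \frac{1}{2} \cdot 6 = 3$)
$I = -382$ ($I = - 2 \left(181 - -10\right) = - 2 \left(181 + 10\right) = \left(-2\right) 191 = -382$)
$b{\left(T,K \right)} = -2 + \frac{T \left(K + T\right)}{2}$ ($b{\left(T,K \right)} = -2 + \frac{\left(T + K\right) T}{2} = -2 + \frac{\left(K + T\right) T}{2} = -2 + \frac{T \left(K + T\right)}{2}$)
$n = -380$ ($n = -382 - \left(-2 + \frac{0^{2}}{2} + \frac{1}{2} \cdot 21 \cdot 0\right) = -382 - \left(-2 + \frac{1}{2} \cdot 0 + 0\right) = -382 - \left(-2 + 0 + 0\right) = -382 - -2 = -382 + 2 = -380$)
$\left(0 m{\left(0 \right)} + \left(2 + 0\right)^{2}\right) n = \left(0 \cdot 3 + \left(2 + 0\right)^{2}\right) \left(-380\right) = \left(0 + 2^{2}\right) \left(-380\right) = \left(0 + 4\right) \left(-380\right) = 4 \left(-380\right) = -1520$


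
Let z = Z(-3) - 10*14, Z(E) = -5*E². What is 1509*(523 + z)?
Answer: 510042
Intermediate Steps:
z = -185 (z = -5*(-3)² - 10*14 = -5*9 - 140 = -45 - 140 = -185)
1509*(523 + z) = 1509*(523 - 185) = 1509*338 = 510042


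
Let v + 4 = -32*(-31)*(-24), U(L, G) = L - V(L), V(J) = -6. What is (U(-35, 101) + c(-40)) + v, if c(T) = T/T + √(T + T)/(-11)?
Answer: -23840 - 4*I*√5/11 ≈ -23840.0 - 0.81312*I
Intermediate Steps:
U(L, G) = 6 + L (U(L, G) = L - 1*(-6) = L + 6 = 6 + L)
v = -23812 (v = -4 - 32*(-31)*(-24) = -4 + 992*(-24) = -4 - 23808 = -23812)
c(T) = 1 - √2*√T/11 (c(T) = 1 + √(2*T)*(-1/11) = 1 + (√2*√T)*(-1/11) = 1 - √2*√T/11)
(U(-35, 101) + c(-40)) + v = ((6 - 35) + (1 - √2*√(-40)/11)) - 23812 = (-29 + (1 - √2*2*I*√10/11)) - 23812 = (-29 + (1 - 4*I*√5/11)) - 23812 = (-28 - 4*I*√5/11) - 23812 = -23840 - 4*I*√5/11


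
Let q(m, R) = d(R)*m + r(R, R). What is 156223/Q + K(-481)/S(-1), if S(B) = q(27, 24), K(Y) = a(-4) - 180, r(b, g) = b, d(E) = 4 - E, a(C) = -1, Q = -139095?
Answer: -18478291/23924340 ≈ -0.77236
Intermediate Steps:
q(m, R) = R + m*(4 - R) (q(m, R) = (4 - R)*m + R = m*(4 - R) + R = R + m*(4 - R))
K(Y) = -181 (K(Y) = -1 - 180 = -181)
S(B) = -516 (S(B) = 24 - 1*27*(-4 + 24) = 24 - 1*27*20 = 24 - 540 = -516)
156223/Q + K(-481)/S(-1) = 156223/(-139095) - 181/(-516) = 156223*(-1/139095) - 181*(-1/516) = -156223/139095 + 181/516 = -18478291/23924340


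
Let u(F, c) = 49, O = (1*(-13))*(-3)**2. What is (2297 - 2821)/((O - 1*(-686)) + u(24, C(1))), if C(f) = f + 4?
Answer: -262/309 ≈ -0.84790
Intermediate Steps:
C(f) = 4 + f
O = -117 (O = -13*9 = -117)
(2297 - 2821)/((O - 1*(-686)) + u(24, C(1))) = (2297 - 2821)/((-117 - 1*(-686)) + 49) = -524/((-117 + 686) + 49) = -524/(569 + 49) = -524/618 = -524*1/618 = -262/309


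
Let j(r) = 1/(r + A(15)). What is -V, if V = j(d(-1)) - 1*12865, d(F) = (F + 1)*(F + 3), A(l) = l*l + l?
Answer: 3087599/240 ≈ 12865.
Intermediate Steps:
A(l) = l + l² (A(l) = l² + l = l + l²)
d(F) = (1 + F)*(3 + F)
j(r) = 1/(240 + r) (j(r) = 1/(r + 15*(1 + 15)) = 1/(r + 15*16) = 1/(r + 240) = 1/(240 + r))
V = -3087599/240 (V = 1/(240 + (3 + (-1)² + 4*(-1))) - 1*12865 = 1/(240 + (3 + 1 - 4)) - 12865 = 1/(240 + 0) - 12865 = 1/240 - 12865 = -3087599/240 ≈ -12865.)
-V = -1*(-3087599/240) = 3087599/240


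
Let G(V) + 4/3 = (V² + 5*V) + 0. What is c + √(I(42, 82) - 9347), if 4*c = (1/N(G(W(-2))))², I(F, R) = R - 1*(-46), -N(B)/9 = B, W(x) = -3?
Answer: 1/17424 + I*√9219 ≈ 5.7392e-5 + 96.016*I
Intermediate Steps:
G(V) = -4/3 + V² + 5*V (G(V) = -4/3 + ((V² + 5*V) + 0) = -4/3 + (V² + 5*V) = -4/3 + V² + 5*V)
N(B) = -9*B
I(F, R) = 46 + R (I(F, R) = R + 46 = 46 + R)
c = 1/17424 (c = (1/(-9*(-4/3 + (-3)² + 5*(-3))))²/4 = (1/(-9*(-4/3 + 9 - 15)))²/4 = (1/(-9*(-22/3)))²/4 = (1/66)²/4 = (¼)*(1/4356) = 1/17424 ≈ 5.7392e-5)
c + √(I(42, 82) - 9347) = 1/17424 + √((46 + 82) - 9347) = 1/17424 + √(128 - 9347) = 1/17424 + √(-9219) = 1/17424 + I*√9219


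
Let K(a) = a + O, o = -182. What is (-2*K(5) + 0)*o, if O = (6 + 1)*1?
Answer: 4368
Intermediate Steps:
O = 7 (O = 7*1 = 7)
K(a) = 7 + a (K(a) = a + 7 = 7 + a)
(-2*K(5) + 0)*o = (-2*(7 + 5) + 0)*(-182) = (-2*12 + 0)*(-182) = (-24 + 0)*(-182) = -24*(-182) = 4368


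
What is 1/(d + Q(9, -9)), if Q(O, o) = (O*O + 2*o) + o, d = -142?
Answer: -1/88 ≈ -0.011364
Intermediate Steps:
Q(O, o) = O**2 + 3*o (Q(O, o) = (O**2 + 2*o) + o = O**2 + 3*o)
1/(d + Q(9, -9)) = 1/(-142 + (9**2 + 3*(-9))) = 1/(-142 + (81 - 27)) = 1/(-142 + 54) = 1/(-88) = -1/88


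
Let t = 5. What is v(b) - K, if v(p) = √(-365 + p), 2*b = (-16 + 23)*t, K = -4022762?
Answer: 4022762 + I*√1390/2 ≈ 4.0228e+6 + 18.641*I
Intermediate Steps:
b = 35/2 (b = ((-16 + 23)*5)/2 = (7*5)/2 = (½)*35 = 35/2 ≈ 17.500)
v(b) - K = √(-365 + 35/2) - 1*(-4022762) = √(-695/2) + 4022762 = I*√1390/2 + 4022762 = 4022762 + I*√1390/2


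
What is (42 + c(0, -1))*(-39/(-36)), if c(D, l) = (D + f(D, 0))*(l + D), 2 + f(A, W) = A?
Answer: 143/3 ≈ 47.667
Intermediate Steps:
f(A, W) = -2 + A
c(D, l) = (-2 + 2*D)*(D + l) (c(D, l) = (D + (-2 + D))*(l + D) = (-2 + 2*D)*(D + l))
(42 + c(0, -1))*(-39/(-36)) = (42 + (-2*0 - 2*(-1) + 2*0² + 2*0*(-1)))*(-39/(-36)) = (42 + (0 + 2 + 2*0 + 0))*(-39*(-1/36)) = (42 + (0 + 2 + 0 + 0))*(13/12) = (42 + 2)*(13/12) = 44*(13/12) = 143/3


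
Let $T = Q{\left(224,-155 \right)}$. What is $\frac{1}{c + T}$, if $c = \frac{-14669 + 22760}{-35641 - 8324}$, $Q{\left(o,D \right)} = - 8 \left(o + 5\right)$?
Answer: $- \frac{4885}{8950219} \approx -0.0005458$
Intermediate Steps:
$Q{\left(o,D \right)} = -40 - 8 o$ ($Q{\left(o,D \right)} = - 8 \left(5 + o\right) = -40 - 8 o$)
$T = -1832$ ($T = -40 - 1792 = -1832$)
$c = - \frac{899}{4885}$ ($c = \frac{8091}{-43965} = 8091 \left(- \frac{1}{43965}\right) = - \frac{899}{4885} \approx -0.18403$)
$\frac{1}{c + T} = \frac{1}{- \frac{899}{4885} - 1832} = \frac{1}{- \frac{8950219}{4885}} = - \frac{4885}{8950219}$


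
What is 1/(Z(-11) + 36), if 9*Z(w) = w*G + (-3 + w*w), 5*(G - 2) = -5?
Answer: 9/431 ≈ 0.020882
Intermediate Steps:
G = 1 (G = 2 + (⅕)*(-5) = 2 - 1 = 1)
Z(w) = -⅓ + w/9 + w²/9 (Z(w) = (w*1 + (-3 + w*w))/9 = (w + (-3 + w²))/9 = (-3 + w + w²)/9 = -⅓ + w/9 + w²/9)
1/(Z(-11) + 36) = 1/((-⅓ + (⅑)*(-11) + (⅑)*(-11)²) + 36) = 1/((-⅓ - 11/9 + (⅑)*121) + 36) = 1/((-⅓ - 11/9 + 121/9) + 36) = 1/(107/9 + 36) = 1/(431/9) = 9/431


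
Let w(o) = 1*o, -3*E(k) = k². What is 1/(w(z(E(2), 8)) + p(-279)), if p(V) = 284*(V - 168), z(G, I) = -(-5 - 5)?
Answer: -1/126938 ≈ -7.8779e-6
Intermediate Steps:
E(k) = -k²/3
z(G, I) = 10 (z(G, I) = -1*(-10) = 10)
p(V) = -47712 + 284*V (p(V) = 284*(-168 + V) = -47712 + 284*V)
w(o) = o
1/(w(z(E(2), 8)) + p(-279)) = 1/(10 + (-47712 + 284*(-279))) = 1/(10 + (-47712 - 79236)) = 1/(10 - 126948) = 1/(-126938) = -1/126938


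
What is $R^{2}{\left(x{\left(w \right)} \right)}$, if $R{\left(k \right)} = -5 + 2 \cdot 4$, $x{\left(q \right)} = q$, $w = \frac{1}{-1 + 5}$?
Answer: $9$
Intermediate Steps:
$w = \frac{1}{4} \approx 0.25$
$R{\left(k \right)} = 3$ ($R{\left(k \right)} = -5 + 8 = 3$)
$R^{2}{\left(x{\left(w \right)} \right)} = 3^{2} = 9$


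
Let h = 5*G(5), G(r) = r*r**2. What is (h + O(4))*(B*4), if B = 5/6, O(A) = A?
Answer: 6290/3 ≈ 2096.7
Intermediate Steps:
G(r) = r**3
B = 5/6 (B = 5*(1/6) = 5/6 ≈ 0.83333)
h = 625 (h = 5*5**3 = 5*125 = 625)
(h + O(4))*(B*4) = (625 + 4)*((5/6)*4) = 629*(10/3) = 6290/3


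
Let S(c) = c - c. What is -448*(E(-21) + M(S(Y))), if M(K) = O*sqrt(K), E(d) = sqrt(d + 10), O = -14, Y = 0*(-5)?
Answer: -448*I*sqrt(11) ≈ -1485.8*I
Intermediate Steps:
Y = 0
S(c) = 0
E(d) = sqrt(10 + d)
M(K) = -14*sqrt(K)
-448*(E(-21) + M(S(Y))) = -448*(sqrt(10 - 21) - 14*sqrt(0)) = -448*(sqrt(-11) - 14*0) = -448*(I*sqrt(11) + 0) = -448*I*sqrt(11)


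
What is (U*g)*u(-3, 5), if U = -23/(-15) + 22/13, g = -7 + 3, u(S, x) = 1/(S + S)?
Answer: 1258/585 ≈ 2.1504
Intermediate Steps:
u(S, x) = 1/(2*S)
g = -4
U = 629/195 (U = -23*(-1/15) + 22*(1/13) = 23/15 + 22/13 = 629/195 ≈ 3.2256)
(U*g)*u(-3, 5) = ((629/195)*(-4))*((½)/(-3)) = -1258*(-1)/(195*3) = -2516/195*(-⅙) = 1258/585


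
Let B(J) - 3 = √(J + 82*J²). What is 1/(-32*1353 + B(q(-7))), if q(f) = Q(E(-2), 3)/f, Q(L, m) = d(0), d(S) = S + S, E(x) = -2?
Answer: -1/43293 ≈ -2.3098e-5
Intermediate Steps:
d(S) = 2*S
Q(L, m) = 0 (Q(L, m) = 2*0 = 0)
q(f) = 0 (q(f) = 0/f = 0)
B(J) = 3 + √(J + 82*J²)
1/(-32*1353 + B(q(-7))) = 1/(-32*1353 + (3 + √(0*(1 + 82*0)))) = 1/(-43296 + (3 + √(0*(1 + 0)))) = 1/(-43296 + (3 + √(0*1))) = 1/(-43296 + (3 + √0)) = 1/(-43296 + (3 + 0)) = 1/(-43296 + 3) = 1/(-43293) = -1/43293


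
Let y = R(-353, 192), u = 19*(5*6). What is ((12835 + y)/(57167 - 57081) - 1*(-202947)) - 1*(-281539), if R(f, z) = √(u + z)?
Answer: 41678631/86 + √762/86 ≈ 4.8464e+5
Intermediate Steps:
u = 570 (u = 19*30 = 570)
R(f, z) = √(570 + z)
y = √762 (y = √(570 + 192) = √762 ≈ 27.604)
((12835 + y)/(57167 - 57081) - 1*(-202947)) - 1*(-281539) = ((12835 + √762)/(57167 - 57081) - 1*(-202947)) - 1*(-281539) = ((12835 + √762)/86 + 202947) + 281539 = ((12835 + √762)*(1/86) + 202947) + 281539 = ((12835/86 + √762/86) + 202947) + 281539 = (17466277/86 + √762/86) + 281539 = 41678631/86 + √762/86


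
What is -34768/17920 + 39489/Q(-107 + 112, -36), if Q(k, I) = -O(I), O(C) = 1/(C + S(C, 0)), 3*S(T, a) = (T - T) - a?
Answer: 1592194307/1120 ≈ 1.4216e+6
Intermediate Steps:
S(T, a) = -a/3 (S(T, a) = ((T - T) - a)/3 = (0 - a)/3 = (-a)/3 = -a/3)
O(C) = 1/C (O(C) = 1/(C - ⅓*0) = 1/(C + 0) = 1/C)
Q(k, I) = -1/I
-34768/17920 + 39489/Q(-107 + 112, -36) = -34768/17920 + 39489/((-1/(-36))) = -34768*1/17920 + 39489/((-1*(-1/36))) = -2173/1120 + 39489/(1/36) = -2173/1120 + 39489*36 = -2173/1120 + 1421604 = 1592194307/1120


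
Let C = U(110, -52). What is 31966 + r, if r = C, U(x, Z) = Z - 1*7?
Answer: 31907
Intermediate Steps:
U(x, Z) = -7 + Z (U(x, Z) = Z - 7 = -7 + Z)
C = -59 (C = -7 - 52 = -59)
r = -59
31966 + r = 31966 - 59 = 31907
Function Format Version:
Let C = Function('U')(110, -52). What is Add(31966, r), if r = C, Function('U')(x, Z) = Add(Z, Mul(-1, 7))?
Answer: 31907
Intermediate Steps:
Function('U')(x, Z) = Add(-7, Z) (Function('U')(x, Z) = Add(Z, -7) = Add(-7, Z))
C = -59 (C = Add(-7, -52) = -59)
r = -59
Add(31966, r) = Add(31966, -59) = 31907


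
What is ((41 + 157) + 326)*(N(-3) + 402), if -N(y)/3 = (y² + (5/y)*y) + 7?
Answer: 177636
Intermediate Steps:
N(y) = -36 - 3*y² (N(y) = -3*((y² + (5/y)*y) + 7) = -3*((y² + 5) + 7) = -3*((5 + y²) + 7) = -3*(12 + y²) = -36 - 3*y²)
((41 + 157) + 326)*(N(-3) + 402) = ((41 + 157) + 326)*((-36 - 3*(-3)²) + 402) = (198 + 326)*((-36 - 3*9) + 402) = 524*((-36 - 27) + 402) = 524*(-63 + 402) = 524*339 = 177636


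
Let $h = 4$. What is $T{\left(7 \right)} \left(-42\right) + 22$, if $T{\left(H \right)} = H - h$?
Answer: $-104$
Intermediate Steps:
$T{\left(H \right)} = -4 + H$ ($T{\left(H \right)} = H - 4 = -4 + H$)
$T{\left(7 \right)} \left(-42\right) + 22 = \left(-4 + 7\right) \left(-42\right) + 22 = 3 \left(-42\right) + 22 = -126 + 22 = -104$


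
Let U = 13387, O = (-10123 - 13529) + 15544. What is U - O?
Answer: 21495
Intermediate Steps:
O = -8108 (O = -23652 + 15544 = -8108)
U - O = 13387 - 1*(-8108) = 13387 + 8108 = 21495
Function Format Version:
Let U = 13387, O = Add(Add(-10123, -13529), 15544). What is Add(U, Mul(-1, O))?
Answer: 21495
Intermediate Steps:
O = -8108 (O = Add(-23652, 15544) = -8108)
Add(U, Mul(-1, O)) = Add(13387, Mul(-1, -8108)) = Add(13387, 8108) = 21495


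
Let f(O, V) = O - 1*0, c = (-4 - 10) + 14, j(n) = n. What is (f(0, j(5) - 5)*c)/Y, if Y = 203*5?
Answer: 0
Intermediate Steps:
c = 0 (c = -14 + 14 = 0)
f(O, V) = O (f(O, V) = O + 0 = O)
Y = 1015
(f(0, j(5) - 5)*c)/Y = (0*0)/1015 = 0*(1/1015) = 0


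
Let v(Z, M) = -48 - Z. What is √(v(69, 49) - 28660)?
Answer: I*√28777 ≈ 169.64*I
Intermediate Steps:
√(v(69, 49) - 28660) = √((-48 - 1*69) - 28660) = √((-48 - 69) - 28660) = √(-117 - 28660) = √(-28777) = I*√28777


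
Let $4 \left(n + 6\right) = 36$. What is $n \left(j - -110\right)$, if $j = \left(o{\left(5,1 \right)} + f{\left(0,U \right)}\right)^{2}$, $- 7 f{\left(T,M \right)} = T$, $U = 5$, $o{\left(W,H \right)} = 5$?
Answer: $405$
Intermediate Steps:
$f{\left(T,M \right)} = - \frac{T}{7}$
$j = 25$ ($j = \left(5 - 0\right)^{2} = \left(5 + 0\right)^{2} = 5^{2} = 25$)
$n = 3$ ($n = -6 + \frac{1}{4} \cdot 36 = -6 + 9 = 3$)
$n \left(j - -110\right) = 3 \left(25 - -110\right) = 3 \left(25 + 110\right) = 3 \cdot 135 = 405$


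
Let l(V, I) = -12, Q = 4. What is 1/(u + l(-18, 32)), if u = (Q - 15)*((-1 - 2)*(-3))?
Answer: -1/111 ≈ -0.0090090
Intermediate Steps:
u = -99 (u = (4 - 15)*((-1 - 2)*(-3)) = -(-33)*(-3) = -11*9 = -99)
1/(u + l(-18, 32)) = 1/(-99 - 12) = 1/(-111) = -1/111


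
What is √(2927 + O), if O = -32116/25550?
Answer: 7*√7954737/365 ≈ 54.090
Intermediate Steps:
O = -2294/1825 (O = -32116*1/25550 = -2294/1825 ≈ -1.2570)
√(2927 + O) = √(2927 - 2294/1825) = √(5339481/1825) = 7*√7954737/365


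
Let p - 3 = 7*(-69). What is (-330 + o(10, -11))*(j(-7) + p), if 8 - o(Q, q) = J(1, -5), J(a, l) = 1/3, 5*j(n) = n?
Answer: 2327569/15 ≈ 1.5517e+5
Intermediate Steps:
j(n) = n/5
J(a, l) = ⅓
o(Q, q) = 23/3 (o(Q, q) = 8 - 1*⅓ = 8 - ⅓ = 23/3)
p = -480 (p = 3 + 7*(-69) = 3 - 483 = -480)
(-330 + o(10, -11))*(j(-7) + p) = (-330 + 23/3)*((⅕)*(-7) - 480) = -967*(-7/5 - 480)/3 = -967/3*(-2407/5) = 2327569/15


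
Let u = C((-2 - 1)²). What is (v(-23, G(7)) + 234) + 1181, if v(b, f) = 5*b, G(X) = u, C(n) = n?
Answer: 1300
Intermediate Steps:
u = 9 (u = (-2 - 1)² = (-3)² = 9)
G(X) = 9
(v(-23, G(7)) + 234) + 1181 = (5*(-23) + 234) + 1181 = (-115 + 234) + 1181 = 119 + 1181 = 1300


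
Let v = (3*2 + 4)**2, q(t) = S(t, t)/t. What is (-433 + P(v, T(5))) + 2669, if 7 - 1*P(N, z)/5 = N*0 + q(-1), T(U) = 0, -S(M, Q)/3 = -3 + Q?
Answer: 2331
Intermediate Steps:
S(M, Q) = 9 - 3*Q (S(M, Q) = -3*(-3 + Q) = 9 - 3*Q)
q(t) = (9 - 3*t)/t
v = 100 (v = (6 + 4)**2 = 10**2 = 100)
P(N, z) = 95 (P(N, z) = 35 - 5*(N*0 + (-3 + 9/(-1))) = 35 - 5*(0 + (-3 + 9*(-1))) = 35 - 5*(0 + (-3 - 9)) = 35 - 5*(0 - 12) = 35 - 5*(-12) = 35 + 60 = 95)
(-433 + P(v, T(5))) + 2669 = (-433 + 95) + 2669 = -338 + 2669 = 2331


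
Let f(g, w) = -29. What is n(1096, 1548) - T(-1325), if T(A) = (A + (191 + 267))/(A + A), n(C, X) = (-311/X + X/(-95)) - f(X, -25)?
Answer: 474556013/38970900 ≈ 12.177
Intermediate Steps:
n(C, X) = 29 - 311/X - X/95 (n(C, X) = (-311/X + X/(-95)) - 1*(-29) = (-311/X + X*(-1/95)) + 29 = (-311/X - X/95) + 29 = 29 - 311/X - X/95)
T(A) = (458 + A)/(2*A) (T(A) = (A + 458)/((2*A)) = (458 + A)*(1/(2*A)) = (458 + A)/(2*A))
n(1096, 1548) - T(-1325) = (29 - 311/1548 - 1/95*1548) - (458 - 1325)/(2*(-1325)) = (29 - 311*1/1548 - 1548/95) - (-1)*(-867)/(2*1325) = (29 - 311/1548 - 1548/95) - 1*867/2650 = 1838891/147060 - 867/2650 = 474556013/38970900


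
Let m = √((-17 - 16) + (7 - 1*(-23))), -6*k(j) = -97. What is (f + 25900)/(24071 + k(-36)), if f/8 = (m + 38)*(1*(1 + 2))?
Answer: 160872/144523 + 144*I*√3/144523 ≈ 1.1131 + 0.0017258*I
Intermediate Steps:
k(j) = 97/6 (k(j) = -⅙*(-97) = 97/6)
m = I*√3 (m = √(-33 + (7 + 23)) = √(-33 + 30) = √(-3) = I*√3 ≈ 1.732*I)
f = 912 + 24*I*√3 (f = 8*((I*√3 + 38)*(1*(1 + 2))) = 8*((38 + I*√3)*(1*3)) = 8*((38 + I*√3)*3) = 8*(114 + 3*I*√3) = 912 + 24*I*√3 ≈ 912.0 + 41.569*I)
(f + 25900)/(24071 + k(-36)) = ((912 + 24*I*√3) + 25900)/(24071 + 97/6) = (26812 + 24*I*√3)/(144523/6) = (26812 + 24*I*√3)*(6/144523) = 160872/144523 + 144*I*√3/144523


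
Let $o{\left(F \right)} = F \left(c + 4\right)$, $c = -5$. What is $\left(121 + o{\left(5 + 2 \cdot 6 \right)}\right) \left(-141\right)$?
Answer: $-14664$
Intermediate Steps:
$o{\left(F \right)} = - F$ ($o{\left(F \right)} = F \left(-5 + 4\right) = F \left(-1\right) = - F$)
$\left(121 + o{\left(5 + 2 \cdot 6 \right)}\right) \left(-141\right) = \left(121 - \left(5 + 2 \cdot 6\right)\right) \left(-141\right) = \left(121 - \left(5 + 12\right)\right) \left(-141\right) = \left(121 - 17\right) \left(-141\right) = 104 \left(-141\right) = -14664$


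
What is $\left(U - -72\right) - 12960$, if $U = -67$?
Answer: $-12955$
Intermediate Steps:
$\left(U - -72\right) - 12960 = \left(-67 - -72\right) - 12960 = \left(-67 + 72\right) - 12960 = 5 - 12960 = -12955$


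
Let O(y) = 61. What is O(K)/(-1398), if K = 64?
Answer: -61/1398 ≈ -0.043634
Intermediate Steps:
O(K)/(-1398) = 61/(-1398) = 61*(-1/1398) = -61/1398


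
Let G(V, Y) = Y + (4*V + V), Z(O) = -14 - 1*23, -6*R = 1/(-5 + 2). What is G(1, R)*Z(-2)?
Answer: -3367/18 ≈ -187.06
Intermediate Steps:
R = 1/18 (R = -1/(6*(-5 + 2)) = -⅙/(-3) = -⅙*(-⅓) = 1/18 ≈ 0.055556)
Z(O) = -37 (Z(O) = -14 - 23 = -37)
G(V, Y) = Y + 5*V
G(1, R)*Z(-2) = (1/18 + 5*1)*(-37) = (1/18 + 5)*(-37) = (91/18)*(-37) = -3367/18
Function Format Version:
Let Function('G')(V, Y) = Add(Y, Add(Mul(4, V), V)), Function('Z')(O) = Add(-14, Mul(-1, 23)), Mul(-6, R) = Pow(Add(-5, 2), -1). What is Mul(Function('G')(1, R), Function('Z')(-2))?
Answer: Rational(-3367, 18) ≈ -187.06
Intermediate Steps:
R = Rational(1, 18) (R = Mul(Rational(-1, 6), Pow(Add(-5, 2), -1)) = Mul(Rational(-1, 6), Pow(-3, -1)) = Mul(Rational(-1, 6), Rational(-1, 3)) = Rational(1, 18) ≈ 0.055556)
Function('Z')(O) = -37 (Function('Z')(O) = Add(-14, -23) = -37)
Function('G')(V, Y) = Add(Y, Mul(5, V))
Mul(Function('G')(1, R), Function('Z')(-2)) = Mul(Add(Rational(1, 18), Mul(5, 1)), -37) = Mul(Add(Rational(1, 18), 5), -37) = Mul(Rational(91, 18), -37) = Rational(-3367, 18)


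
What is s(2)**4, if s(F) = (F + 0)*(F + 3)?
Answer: 10000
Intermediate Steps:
s(F) = F*(3 + F)
s(2)**4 = (2*(3 + 2))**4 = (2*5)**4 = 10**4 = 10000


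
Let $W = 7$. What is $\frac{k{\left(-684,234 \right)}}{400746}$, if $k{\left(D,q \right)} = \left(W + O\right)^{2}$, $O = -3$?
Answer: $\frac{8}{200373} \approx 3.9926 \cdot 10^{-5}$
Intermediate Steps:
$k{\left(D,q \right)} = 16$ ($k{\left(D,q \right)} = \left(7 - 3\right)^{2} = 4^{2} = 16$)
$\frac{k{\left(-684,234 \right)}}{400746} = \frac{16}{400746} = 16 \cdot \frac{1}{400746} = \frac{8}{200373}$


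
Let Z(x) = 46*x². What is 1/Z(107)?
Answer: 1/526654 ≈ 1.8988e-6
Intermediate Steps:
1/Z(107) = 1/(46*107²) = 1/(46*11449) = 1/526654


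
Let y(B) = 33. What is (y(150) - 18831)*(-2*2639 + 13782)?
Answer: -159858192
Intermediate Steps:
(y(150) - 18831)*(-2*2639 + 13782) = (33 - 18831)*(-2*2639 + 13782) = -18798*(-5278 + 13782) = -18798*8504 = -159858192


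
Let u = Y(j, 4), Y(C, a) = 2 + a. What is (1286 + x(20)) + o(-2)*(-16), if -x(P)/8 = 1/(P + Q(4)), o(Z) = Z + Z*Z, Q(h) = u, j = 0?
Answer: 16298/13 ≈ 1253.7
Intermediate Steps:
u = 6 (u = 2 + 4 = 6)
Q(h) = 6
o(Z) = Z + Z²
x(P) = -8/(6 + P) (x(P) = -8/(P + 6) = -8/(6 + P))
(1286 + x(20)) + o(-2)*(-16) = (1286 - 8/(6 + 20)) - 2*(1 - 2)*(-16) = (1286 - 8/26) - 2*(-1)*(-16) = (1286 - 8*1/26) + 2*(-16) = (1286 - 4/13) - 32 = 16714/13 - 32 = 16298/13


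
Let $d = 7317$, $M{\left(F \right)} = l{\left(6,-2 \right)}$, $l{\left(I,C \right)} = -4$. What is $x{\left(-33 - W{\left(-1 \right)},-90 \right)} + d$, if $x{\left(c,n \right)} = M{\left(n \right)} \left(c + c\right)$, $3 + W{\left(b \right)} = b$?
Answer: $7549$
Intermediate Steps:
$M{\left(F \right)} = -4$
$W{\left(b \right)} = -3 + b$
$x{\left(c,n \right)} = - 8 c$ ($x{\left(c,n \right)} = - 4 \left(c + c\right) = - 4 \cdot 2 c = - 8 c$)
$x{\left(-33 - W{\left(-1 \right)},-90 \right)} + d = - 8 \left(-33 - \left(-3 - 1\right)\right) + 7317 = - 8 \left(-33 - -4\right) + 7317 = - 8 \left(-33 + 4\right) + 7317 = \left(-8\right) \left(-29\right) + 7317 = 232 + 7317 = 7549$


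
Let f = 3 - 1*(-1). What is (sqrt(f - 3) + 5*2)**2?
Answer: 121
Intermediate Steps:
f = 4 (f = 3 + 1 = 4)
(sqrt(f - 3) + 5*2)**2 = (sqrt(4 - 3) + 5*2)**2 = (sqrt(1) + 10)**2 = (1 + 10)**2 = 11**2 = 121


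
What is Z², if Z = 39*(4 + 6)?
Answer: 152100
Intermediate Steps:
Z = 390 (Z = 39*10 = 390)
Z² = 390² = 152100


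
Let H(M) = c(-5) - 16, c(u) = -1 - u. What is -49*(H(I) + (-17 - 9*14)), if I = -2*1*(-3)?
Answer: 7595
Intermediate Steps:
I = 6 (I = -2*(-3) = 6)
H(M) = -12 (H(M) = (-1 - 1*(-5)) - 16 = (-1 + 5) - 16 = 4 - 16 = -12)
-49*(H(I) + (-17 - 9*14)) = -49*(-12 + (-17 - 9*14)) = -49*(-12 + (-17 - 126)) = -49*(-12 - 143) = -49*(-155) = 7595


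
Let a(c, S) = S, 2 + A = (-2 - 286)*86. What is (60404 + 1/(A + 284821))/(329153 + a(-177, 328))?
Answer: 15708120605/85681863531 ≈ 0.18333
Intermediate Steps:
A = -24770 (A = -2 + (-2 - 286)*86 = -2 - 288*86 = -2 - 24768 = -24770)
(60404 + 1/(A + 284821))/(329153 + a(-177, 328)) = (60404 + 1/(-24770 + 284821))/(329153 + 328) = (60404 + 1/260051)/329481 = (60404 + 1/260051)*(1/329481) = (15708120605/260051)*(1/329481) = 15708120605/85681863531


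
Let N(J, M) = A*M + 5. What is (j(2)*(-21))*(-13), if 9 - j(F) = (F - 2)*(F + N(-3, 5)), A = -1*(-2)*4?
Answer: 2457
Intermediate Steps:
A = 8 (A = 2*4 = 8)
N(J, M) = 5 + 8*M (N(J, M) = 8*M + 5 = 5 + 8*M)
j(F) = 9 - (-2 + F)*(45 + F) (j(F) = 9 - (F - 2)*(F + (5 + 8*5)) = 9 - (-2 + F)*(F + (5 + 40)) = 9 - (-2 + F)*(F + 45) = 9 - (-2 + F)*(45 + F))
(j(2)*(-21))*(-13) = ((99 - 1*2² - 43*2)*(-21))*(-13) = ((99 - 1*4 - 86)*(-21))*(-13) = ((99 - 4 - 86)*(-21))*(-13) = (9*(-21))*(-13) = -189*(-13) = 2457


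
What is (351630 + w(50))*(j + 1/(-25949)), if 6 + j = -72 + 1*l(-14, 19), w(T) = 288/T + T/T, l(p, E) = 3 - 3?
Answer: -17793022247137/648725 ≈ -2.7428e+7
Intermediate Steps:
l(p, E) = 0
w(T) = 1 + 288/T (w(T) = 288/T + 1 = 1 + 288/T)
j = -78 (j = -6 + (-72 + 1*0) = -6 + (-72 + 0) = -6 - 72 = -78)
(351630 + w(50))*(j + 1/(-25949)) = (351630 + (288 + 50)/50)*(-78 + 1/(-25949)) = (351630 + (1/50)*338)*(-78 - 1/25949) = (351630 + 169/25)*(-2024023/25949) = (8790919/25)*(-2024023/25949) = -17793022247137/648725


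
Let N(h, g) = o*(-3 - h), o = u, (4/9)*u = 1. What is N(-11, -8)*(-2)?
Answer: -36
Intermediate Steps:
u = 9/4 (u = (9/4)*1 = 9/4 ≈ 2.2500)
o = 9/4 ≈ 2.2500
N(h, g) = -27/4 - 9*h/4 (N(h, g) = 9*(-3 - h)/4 = -27/4 - 9*h/4)
N(-11, -8)*(-2) = (-27/4 - 9/4*(-11))*(-2) = (-27/4 + 99/4)*(-2) = 18*(-2) = -36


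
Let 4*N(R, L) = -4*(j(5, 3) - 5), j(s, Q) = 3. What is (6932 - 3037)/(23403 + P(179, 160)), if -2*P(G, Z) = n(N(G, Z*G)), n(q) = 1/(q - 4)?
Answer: 820/4927 ≈ 0.16643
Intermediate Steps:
N(R, L) = 2 (N(R, L) = (-4*(3 - 5))/4 = (-4*(-2))/4 = (¼)*8 = 2)
n(q) = 1/(-4 + q)
P(G, Z) = ¼ (P(G, Z) = -1/(2*(-4 + 2)) = -½/(-2) = -½*(-½) = ¼)
(6932 - 3037)/(23403 + P(179, 160)) = (6932 - 3037)/(23403 + ¼) = 3895/(93613/4) = 3895*(4/93613) = 820/4927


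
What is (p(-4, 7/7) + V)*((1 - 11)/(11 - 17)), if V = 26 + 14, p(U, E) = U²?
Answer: 280/3 ≈ 93.333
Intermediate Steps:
V = 40
(p(-4, 7/7) + V)*((1 - 11)/(11 - 17)) = ((-4)² + 40)*((1 - 11)/(11 - 17)) = (16 + 40)*(-10/(-6)) = 56*(-10*(-⅙)) = 56*(5/3) = 280/3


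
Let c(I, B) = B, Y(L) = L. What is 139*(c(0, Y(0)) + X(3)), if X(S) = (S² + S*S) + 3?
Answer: 2919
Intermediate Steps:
X(S) = 3 + 2*S² (X(S) = (S² + S²) + 3 = 2*S² + 3 = 3 + 2*S²)
139*(c(0, Y(0)) + X(3)) = 139*(0 + (3 + 2*3²)) = 139*(0 + (3 + 2*9)) = 139*(0 + (3 + 18)) = 139*(0 + 21) = 139*21 = 2919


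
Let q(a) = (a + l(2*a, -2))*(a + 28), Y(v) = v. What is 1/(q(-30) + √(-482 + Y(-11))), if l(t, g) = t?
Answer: 180/32893 - I*√493/32893 ≈ 0.0054723 - 0.00067503*I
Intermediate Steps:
q(a) = 3*a*(28 + a) (q(a) = (a + 2*a)*(a + 28) = (3*a)*(28 + a) = 3*a*(28 + a))
1/(q(-30) + √(-482 + Y(-11))) = 1/(3*(-30)*(28 - 30) + √(-482 - 11)) = 1/(3*(-30)*(-2) + √(-493)) = 1/(180 + I*√493)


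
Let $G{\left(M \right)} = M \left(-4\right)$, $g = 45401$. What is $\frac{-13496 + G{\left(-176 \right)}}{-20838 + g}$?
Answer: $- \frac{12792}{24563} \approx -0.52078$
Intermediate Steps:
$G{\left(M \right)} = - 4 M$
$\frac{-13496 + G{\left(-176 \right)}}{-20838 + g} = \frac{-13496 - -704}{-20838 + 45401} = \frac{-13496 + 704}{24563} = \left(-12792\right) \frac{1}{24563} = - \frac{12792}{24563}$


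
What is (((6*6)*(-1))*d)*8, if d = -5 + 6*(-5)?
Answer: 10080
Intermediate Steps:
d = -35 (d = -5 - 30 = -35)
(((6*6)*(-1))*d)*8 = (((6*6)*(-1))*(-35))*8 = ((36*(-1))*(-35))*8 = -36*(-35)*8 = 1260*8 = 10080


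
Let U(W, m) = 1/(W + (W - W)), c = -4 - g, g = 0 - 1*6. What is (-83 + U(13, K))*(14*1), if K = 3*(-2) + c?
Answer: -15092/13 ≈ -1160.9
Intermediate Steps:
g = -6 (g = 0 - 6 = -6)
c = 2 (c = -4 - 1*(-6) = -4 + 6 = 2)
K = -4 (K = 3*(-2) + 2 = -6 + 2 = -4)
U(W, m) = 1/W (U(W, m) = 1/(W + 0) = 1/W)
(-83 + U(13, K))*(14*1) = (-83 + 1/13)*(14*1) = (-83 + 1/13)*14 = -1078/13*14 = -15092/13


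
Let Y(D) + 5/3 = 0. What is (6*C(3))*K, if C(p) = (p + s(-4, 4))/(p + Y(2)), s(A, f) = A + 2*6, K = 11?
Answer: 1089/2 ≈ 544.50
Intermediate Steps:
Y(D) = -5/3 (Y(D) = -5/3 + 0 = -5/3)
s(A, f) = 12 + A (s(A, f) = A + 12 = 12 + A)
C(p) = (8 + p)/(-5/3 + p) (C(p) = (p + (12 - 4))/(p - 5/3) = (p + 8)/(-5/3 + p) = (8 + p)/(-5/3 + p))
(6*C(3))*K = (6*(3*(8 + 3)/(-5 + 3*3)))*11 = (6*(3*11/(-5 + 9)))*11 = (6*(3*11/4))*11 = (6*(3*(1/4)*11))*11 = (6*(33/4))*11 = (99/2)*11 = 1089/2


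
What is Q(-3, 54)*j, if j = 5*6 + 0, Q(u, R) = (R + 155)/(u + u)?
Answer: -1045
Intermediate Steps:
Q(u, R) = (155 + R)/(2*u) (Q(u, R) = (155 + R)/((2*u)) = (155 + R)*(1/(2*u)) = (155 + R)/(2*u))
j = 30 (j = 30 + 0 = 30)
Q(-3, 54)*j = ((½)*(155 + 54)/(-3))*30 = ((½)*(-⅓)*209)*30 = -209/6*30 = -1045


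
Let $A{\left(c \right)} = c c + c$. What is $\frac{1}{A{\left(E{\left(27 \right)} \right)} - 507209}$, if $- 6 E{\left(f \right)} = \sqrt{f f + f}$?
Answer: $- \frac{507188}{257239667323} + \frac{\sqrt{21}}{257239667323} \approx -1.9716 \cdot 10^{-6}$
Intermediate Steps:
$E{\left(f \right)} = - \frac{\sqrt{f + f^{2}}}{6}$ ($E{\left(f \right)} = - \frac{\sqrt{f f + f}}{6} = - \frac{\sqrt{f^{2} + f}}{6} = - \frac{\sqrt{f + f^{2}}}{6}$)
$A{\left(c \right)} = c + c^{2}$ ($A{\left(c \right)} = c^{2} + c = c + c^{2}$)
$\frac{1}{A{\left(E{\left(27 \right)} \right)} - 507209} = \frac{1}{- \frac{\sqrt{27 \left(1 + 27\right)}}{6} \left(1 - \frac{\sqrt{27 \left(1 + 27\right)}}{6}\right) - 507209} = \frac{1}{- \frac{\sqrt{27 \cdot 28}}{6} \left(1 - \frac{\sqrt{27 \cdot 28}}{6}\right) - 507209} = \frac{1}{- \frac{\sqrt{756}}{6} \left(1 - \frac{\sqrt{756}}{6}\right) - 507209} = \frac{1}{- \frac{6 \sqrt{21}}{6} \left(1 - \frac{6 \sqrt{21}}{6}\right) - 507209} = \frac{1}{- \sqrt{21} \left(1 - \sqrt{21}\right) - 507209} = \frac{1}{-507209 - \sqrt{21} \left(1 - \sqrt{21}\right)}$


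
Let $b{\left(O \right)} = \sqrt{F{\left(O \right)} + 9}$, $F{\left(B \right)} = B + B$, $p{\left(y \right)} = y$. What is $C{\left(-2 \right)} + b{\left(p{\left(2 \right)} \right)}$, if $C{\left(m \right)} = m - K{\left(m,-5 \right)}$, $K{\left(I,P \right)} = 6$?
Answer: $-8 + \sqrt{13} \approx -4.3944$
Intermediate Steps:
$F{\left(B \right)} = 2 B$
$C{\left(m \right)} = -6 + m$ ($C{\left(m \right)} = m - 6 = -6 + m$)
$b{\left(O \right)} = \sqrt{9 + 2 O}$ ($b{\left(O \right)} = \sqrt{2 O + 9} = \sqrt{9 + 2 O}$)
$C{\left(-2 \right)} + b{\left(p{\left(2 \right)} \right)} = \left(-6 - 2\right) + \sqrt{9 + 2 \cdot 2} = -8 + \sqrt{9 + 4} = -8 + \sqrt{13}$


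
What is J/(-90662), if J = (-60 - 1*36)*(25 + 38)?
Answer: 3024/45331 ≈ 0.066709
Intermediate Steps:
J = -6048 (J = (-60 - 36)*63 = -96*63 = -6048)
J/(-90662) = -6048/(-90662) = -6048*(-1/90662) = 3024/45331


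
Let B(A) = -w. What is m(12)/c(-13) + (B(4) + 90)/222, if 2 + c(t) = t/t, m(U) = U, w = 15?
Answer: -863/74 ≈ -11.662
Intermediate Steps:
B(A) = -15 (B(A) = -1*15 = -15)
c(t) = -1 (c(t) = -2 + t/t = -2 + 1 = -1)
m(12)/c(-13) + (B(4) + 90)/222 = 12/(-1) + (-15 + 90)/222 = 12*(-1) + 75*(1/222) = -12 + 25/74 = -863/74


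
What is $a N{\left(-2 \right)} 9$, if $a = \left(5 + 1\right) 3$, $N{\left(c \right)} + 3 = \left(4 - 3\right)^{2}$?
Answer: $-324$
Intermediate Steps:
$N{\left(c \right)} = -2$ ($N{\left(c \right)} = -3 + \left(4 - 3\right)^{2} = -3 + 1^{2} = -3 + 1 = -2$)
$a = 18$ ($a = 6 \cdot 3 = 18$)
$a N{\left(-2 \right)} 9 = 18 \left(-2\right) 9 = \left(-36\right) 9 = -324$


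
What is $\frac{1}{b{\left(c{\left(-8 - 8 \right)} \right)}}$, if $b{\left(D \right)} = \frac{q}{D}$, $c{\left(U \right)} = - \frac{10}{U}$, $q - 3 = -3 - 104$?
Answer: $- \frac{5}{832} \approx -0.0060096$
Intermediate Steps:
$q = -104$ ($q = 3 - 107 = -104$)
$b{\left(D \right)} = - \frac{104}{D}$
$\frac{1}{b{\left(c{\left(-8 - 8 \right)} \right)}} = \frac{1}{\left(-104\right) \frac{1}{\left(-10\right) \frac{1}{-8 - 8}}} = \frac{1}{\left(-104\right) \frac{1}{\left(-10\right) \frac{1}{-16}}} = \frac{1}{\left(-104\right) \frac{1}{\left(-10\right) \left(- \frac{1}{16}\right)}} = \frac{1}{\left(-104\right) \frac{1}{\frac{5}{8}}} = \frac{1}{\left(-104\right) \frac{8}{5}} = \frac{1}{- \frac{832}{5}} = - \frac{5}{832}$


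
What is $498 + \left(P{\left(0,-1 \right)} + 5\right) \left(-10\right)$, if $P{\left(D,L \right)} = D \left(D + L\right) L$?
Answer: $448$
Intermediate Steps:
$P{\left(D,L \right)} = D L \left(D + L\right)$
$498 + \left(P{\left(0,-1 \right)} + 5\right) \left(-10\right) = 498 + \left(0 \left(-1\right) \left(0 - 1\right) + 5\right) \left(-10\right) = 498 + \left(0 \left(-1\right) \left(-1\right) + 5\right) \left(-10\right) = 498 + \left(0 + 5\right) \left(-10\right) = 498 + 5 \left(-10\right) = 498 - 50 = 448$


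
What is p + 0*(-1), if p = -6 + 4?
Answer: -2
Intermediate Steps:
p = -2
p + 0*(-1) = -2 + 0*(-1) = -2 + 0 = -2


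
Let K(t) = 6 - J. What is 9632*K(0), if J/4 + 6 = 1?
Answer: 250432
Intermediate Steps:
J = -20 (J = -24 + 4*1 = -24 + 4 = -20)
K(t) = 26 (K(t) = 6 - 1*(-20) = 6 + 20 = 26)
9632*K(0) = 9632*26 = 250432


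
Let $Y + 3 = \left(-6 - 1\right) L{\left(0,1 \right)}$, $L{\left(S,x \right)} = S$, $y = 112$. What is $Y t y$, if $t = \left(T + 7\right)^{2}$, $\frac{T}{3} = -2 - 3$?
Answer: $-21504$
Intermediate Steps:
$T = -15$ ($T = 3 \left(-2 - 3\right) = 3 \left(-5\right) = -15$)
$t = 64$ ($t = \left(-15 + 7\right)^{2} = \left(-8\right)^{2} = 64$)
$Y = -3$ ($Y = -3 + \left(-6 - 1\right) 0 = -3 - 0 = -3 + 0 = -3$)
$Y t y = \left(-3\right) 64 \cdot 112 = \left(-192\right) 112 = -21504$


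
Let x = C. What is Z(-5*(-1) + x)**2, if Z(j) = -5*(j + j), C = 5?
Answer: 10000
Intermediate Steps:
x = 5
Z(j) = -10*j
Z(-5*(-1) + x)**2 = (-10*(-5*(-1) + 5))**2 = (-10*(5 + 5))**2 = (-10*10)**2 = (-100)**2 = 10000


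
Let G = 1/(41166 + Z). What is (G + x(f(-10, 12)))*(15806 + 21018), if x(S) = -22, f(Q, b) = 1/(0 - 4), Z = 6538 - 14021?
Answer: -27287504600/33683 ≈ -8.1013e+5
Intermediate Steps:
Z = -7483
G = 1/33683 (G = 1/(41166 - 7483) = 1/33683 ≈ 2.9689e-5)
f(Q, b) = -1/4 (f(Q, b) = 1/(-4) = -1/4)
(G + x(f(-10, 12)))*(15806 + 21018) = (1/33683 - 22)*(15806 + 21018) = -741025/33683*36824 = -27287504600/33683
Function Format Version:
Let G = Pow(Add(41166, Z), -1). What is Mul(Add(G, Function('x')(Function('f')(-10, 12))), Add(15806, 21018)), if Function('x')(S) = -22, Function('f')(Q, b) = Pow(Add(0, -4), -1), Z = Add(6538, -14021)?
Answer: Rational(-27287504600, 33683) ≈ -8.1013e+5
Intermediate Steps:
Z = -7483
G = Rational(1, 33683) (G = Pow(Add(41166, -7483), -1) = Pow(33683, -1) = Rational(1, 33683) ≈ 2.9689e-5)
Function('f')(Q, b) = Rational(-1, 4) (Function('f')(Q, b) = Pow(-4, -1) = Rational(-1, 4))
Mul(Add(G, Function('x')(Function('f')(-10, 12))), Add(15806, 21018)) = Mul(Add(Rational(1, 33683), -22), Add(15806, 21018)) = Mul(Rational(-741025, 33683), 36824) = Rational(-27287504600, 33683)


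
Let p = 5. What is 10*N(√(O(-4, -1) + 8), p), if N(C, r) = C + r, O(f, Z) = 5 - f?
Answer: 50 + 10*√17 ≈ 91.231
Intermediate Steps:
10*N(√(O(-4, -1) + 8), p) = 10*(√((5 - 1*(-4)) + 8) + 5) = 10*(√((5 + 4) + 8) + 5) = 10*(√(9 + 8) + 5) = 10*(√17 + 5) = 10*(5 + √17) = 50 + 10*√17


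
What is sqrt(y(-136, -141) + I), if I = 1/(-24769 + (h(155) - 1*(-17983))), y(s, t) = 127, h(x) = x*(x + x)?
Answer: 3*sqrt(1501702699)/10316 ≈ 11.269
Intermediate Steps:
h(x) = 2*x**2 (h(x) = x*(2*x) = 2*x**2)
I = 1/41264 (I = 1/(-24769 + (2*155**2 - 1*(-17983))) = 1/(-24769 + (2*24025 + 17983)) = 1/(-24769 + (48050 + 17983)) = 1/(-24769 + 66033) = 1/41264 ≈ 2.4234e-5)
sqrt(y(-136, -141) + I) = sqrt(127 + 1/41264) = sqrt(5240529/41264) = 3*sqrt(1501702699)/10316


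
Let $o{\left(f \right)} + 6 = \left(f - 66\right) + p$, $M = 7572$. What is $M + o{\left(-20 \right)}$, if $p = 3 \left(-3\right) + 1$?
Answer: $7472$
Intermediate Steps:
$p = -8$ ($p = -9 + 1 = -8$)
$o{\left(f \right)} = -80 + f$ ($o{\left(f \right)} = -6 + \left(\left(f - 66\right) - 8\right) = -6 + \left(\left(-66 + f\right) - 8\right) = -6 + \left(-74 + f\right) = -80 + f$)
$M + o{\left(-20 \right)} = 7572 - 100 = 7472$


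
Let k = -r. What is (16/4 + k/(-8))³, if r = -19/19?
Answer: 29791/512 ≈ 58.186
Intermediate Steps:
r = -1 (r = -19*1/19 = -1)
k = 1 (k = -1*(-1) = 1)
(16/4 + k/(-8))³ = (16/4 + 1/(-8))³ = (16*(¼) + 1*(-⅛))³ = (4 - ⅛)³ = (31/8)³ = 29791/512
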